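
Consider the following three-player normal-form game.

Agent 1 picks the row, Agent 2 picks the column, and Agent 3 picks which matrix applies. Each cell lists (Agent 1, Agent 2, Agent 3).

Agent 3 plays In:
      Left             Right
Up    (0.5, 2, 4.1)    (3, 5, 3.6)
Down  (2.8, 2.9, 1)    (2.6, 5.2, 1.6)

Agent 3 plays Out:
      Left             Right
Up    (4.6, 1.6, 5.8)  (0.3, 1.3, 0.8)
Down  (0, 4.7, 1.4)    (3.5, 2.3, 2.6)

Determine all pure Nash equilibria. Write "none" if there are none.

The pure Nash equilibria are (Up, Left, Out); (Up, Right, In).

(Up, Left, In): Agent 1 can switch to Down (0.5 → 2.8). Not NE.
(Up, Left, Out): Agent 1 gets 4.6, best alternative 0; Agent 2 gets 1.6, best alternative 1.3; Agent 3 gets 5.8, best alternative 4.1. No profitable deviation — NE.
(Up, Right, In): Agent 1 gets 3, best alternative 2.6; Agent 2 gets 5, best alternative 2; Agent 3 gets 3.6, best alternative 0.8. No profitable deviation — NE.
(Up, Right, Out): Agent 1 can switch to Down (0.3 → 3.5). Not NE.
(Down, Left, In): Agent 2 can switch to Right (2.9 → 5.2). Not NE.
(Down, Left, Out): Agent 1 can switch to Up (0 → 4.6). Not NE.
(Down, Right, In): Agent 1 can switch to Up (2.6 → 3). Not NE.
(Down, Right, Out): Agent 2 can switch to Left (2.3 → 4.7). Not NE.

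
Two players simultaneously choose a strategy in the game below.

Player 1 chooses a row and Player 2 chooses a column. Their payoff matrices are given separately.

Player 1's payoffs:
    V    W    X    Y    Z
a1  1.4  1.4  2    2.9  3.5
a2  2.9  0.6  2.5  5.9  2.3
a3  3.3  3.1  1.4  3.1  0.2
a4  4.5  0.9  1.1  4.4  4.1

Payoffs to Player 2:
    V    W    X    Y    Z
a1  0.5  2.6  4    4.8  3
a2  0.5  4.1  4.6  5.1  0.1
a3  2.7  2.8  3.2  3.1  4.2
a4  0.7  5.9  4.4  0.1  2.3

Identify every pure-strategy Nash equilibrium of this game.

The unique pure-strategy Nash equilibrium is (a2, Y).

Player 1 against V: payoffs 1.4, 2.9, 3.3, 4.5 → best response a4.
Player 1 against W: payoffs 1.4, 0.6, 3.1, 0.9 → best response a3.
Player 1 against X: payoffs 2, 2.5, 1.4, 1.1 → best response a2.
Player 1 against Y: payoffs 2.9, 5.9, 3.1, 4.4 → best response a2.
Player 1 against Z: payoffs 3.5, 2.3, 0.2, 4.1 → best response a4.
Player 2 against a1: payoffs 0.5, 2.6, 4, 4.8, 3 → best response Y.
Player 2 against a2: payoffs 0.5, 4.1, 4.6, 5.1, 0.1 → best response Y.
Player 2 against a3: payoffs 2.7, 2.8, 3.2, 3.1, 4.2 → best response Z.
Player 2 against a4: payoffs 0.7, 5.9, 4.4, 0.1, 2.3 → best response W.
Mutual best responses: (a2, Y).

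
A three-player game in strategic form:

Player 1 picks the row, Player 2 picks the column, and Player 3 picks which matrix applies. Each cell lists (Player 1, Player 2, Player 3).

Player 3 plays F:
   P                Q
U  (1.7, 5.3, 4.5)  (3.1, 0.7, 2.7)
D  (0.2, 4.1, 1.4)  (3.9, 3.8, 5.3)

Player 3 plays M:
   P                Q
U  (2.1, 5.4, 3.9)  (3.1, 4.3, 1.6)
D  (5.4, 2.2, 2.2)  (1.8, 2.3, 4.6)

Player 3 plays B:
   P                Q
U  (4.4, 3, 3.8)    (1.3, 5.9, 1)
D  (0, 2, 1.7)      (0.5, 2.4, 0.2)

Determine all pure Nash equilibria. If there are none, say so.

(U, P, F)

Player 1 against (P, F): payoffs 1.7, 0.2 → best response U.
Player 1 against (P, M): payoffs 2.1, 5.4 → best response D.
Player 1 against (P, B): payoffs 4.4, 0 → best response U.
Player 1 against (Q, F): payoffs 3.1, 3.9 → best response D.
Player 1 against (Q, M): payoffs 3.1, 1.8 → best response U.
Player 1 against (Q, B): payoffs 1.3, 0.5 → best response U.
Player 2 against (U, F): payoffs 5.3, 0.7 → best response P.
Player 2 against (U, M): payoffs 5.4, 4.3 → best response P.
Player 2 against (U, B): payoffs 3, 5.9 → best response Q.
Player 2 against (D, F): payoffs 4.1, 3.8 → best response P.
Player 2 against (D, M): payoffs 2.2, 2.3 → best response Q.
Player 2 against (D, B): payoffs 2, 2.4 → best response Q.
Player 3 against (U, P): payoffs 4.5, 3.9, 3.8 → best response F.
Player 3 against (U, Q): payoffs 2.7, 1.6, 1 → best response F.
Player 3 against (D, P): payoffs 1.4, 2.2, 1.7 → best response M.
Player 3 against (D, Q): payoffs 5.3, 4.6, 0.2 → best response F.
Mutual best responses: (U, P, F).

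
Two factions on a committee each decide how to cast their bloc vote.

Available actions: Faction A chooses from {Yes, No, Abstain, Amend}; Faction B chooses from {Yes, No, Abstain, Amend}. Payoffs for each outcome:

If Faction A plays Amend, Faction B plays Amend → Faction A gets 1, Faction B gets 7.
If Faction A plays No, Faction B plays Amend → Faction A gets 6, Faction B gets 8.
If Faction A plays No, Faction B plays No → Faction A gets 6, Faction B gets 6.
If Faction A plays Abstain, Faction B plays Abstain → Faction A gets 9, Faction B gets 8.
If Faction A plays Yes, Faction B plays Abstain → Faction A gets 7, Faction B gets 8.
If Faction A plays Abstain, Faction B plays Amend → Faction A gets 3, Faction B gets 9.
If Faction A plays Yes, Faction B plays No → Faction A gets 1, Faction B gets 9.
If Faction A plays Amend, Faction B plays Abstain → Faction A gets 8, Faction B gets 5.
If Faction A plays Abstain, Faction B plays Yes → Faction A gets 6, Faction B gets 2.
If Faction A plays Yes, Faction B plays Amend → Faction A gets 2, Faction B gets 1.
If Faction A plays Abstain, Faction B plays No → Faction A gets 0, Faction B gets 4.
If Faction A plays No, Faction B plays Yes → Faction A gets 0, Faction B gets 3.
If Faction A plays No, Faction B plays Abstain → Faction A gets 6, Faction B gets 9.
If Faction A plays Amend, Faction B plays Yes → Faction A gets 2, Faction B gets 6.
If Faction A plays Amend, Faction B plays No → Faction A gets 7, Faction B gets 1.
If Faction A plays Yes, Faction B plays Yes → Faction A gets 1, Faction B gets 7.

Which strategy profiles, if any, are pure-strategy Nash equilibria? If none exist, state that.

Mark each player's best response to every combination of opponents' strategies; a profile where every player is best-responding is a pure Nash equilibrium.
Faction A against Yes: payoffs 1, 0, 6, 2 → best response Abstain.
Faction A against No: payoffs 1, 6, 0, 7 → best response Amend.
Faction A against Abstain: payoffs 7, 6, 9, 8 → best response Abstain.
Faction A against Amend: payoffs 2, 6, 3, 1 → best response No.
Faction B against Yes: payoffs 7, 9, 8, 1 → best response No.
Faction B against No: payoffs 3, 6, 9, 8 → best response Abstain.
Faction B against Abstain: payoffs 2, 4, 8, 9 → best response Amend.
Faction B against Amend: payoffs 6, 1, 5, 7 → best response Amend.
No profile is a mutual best response for all players.

There is no pure-strategy Nash equilibrium.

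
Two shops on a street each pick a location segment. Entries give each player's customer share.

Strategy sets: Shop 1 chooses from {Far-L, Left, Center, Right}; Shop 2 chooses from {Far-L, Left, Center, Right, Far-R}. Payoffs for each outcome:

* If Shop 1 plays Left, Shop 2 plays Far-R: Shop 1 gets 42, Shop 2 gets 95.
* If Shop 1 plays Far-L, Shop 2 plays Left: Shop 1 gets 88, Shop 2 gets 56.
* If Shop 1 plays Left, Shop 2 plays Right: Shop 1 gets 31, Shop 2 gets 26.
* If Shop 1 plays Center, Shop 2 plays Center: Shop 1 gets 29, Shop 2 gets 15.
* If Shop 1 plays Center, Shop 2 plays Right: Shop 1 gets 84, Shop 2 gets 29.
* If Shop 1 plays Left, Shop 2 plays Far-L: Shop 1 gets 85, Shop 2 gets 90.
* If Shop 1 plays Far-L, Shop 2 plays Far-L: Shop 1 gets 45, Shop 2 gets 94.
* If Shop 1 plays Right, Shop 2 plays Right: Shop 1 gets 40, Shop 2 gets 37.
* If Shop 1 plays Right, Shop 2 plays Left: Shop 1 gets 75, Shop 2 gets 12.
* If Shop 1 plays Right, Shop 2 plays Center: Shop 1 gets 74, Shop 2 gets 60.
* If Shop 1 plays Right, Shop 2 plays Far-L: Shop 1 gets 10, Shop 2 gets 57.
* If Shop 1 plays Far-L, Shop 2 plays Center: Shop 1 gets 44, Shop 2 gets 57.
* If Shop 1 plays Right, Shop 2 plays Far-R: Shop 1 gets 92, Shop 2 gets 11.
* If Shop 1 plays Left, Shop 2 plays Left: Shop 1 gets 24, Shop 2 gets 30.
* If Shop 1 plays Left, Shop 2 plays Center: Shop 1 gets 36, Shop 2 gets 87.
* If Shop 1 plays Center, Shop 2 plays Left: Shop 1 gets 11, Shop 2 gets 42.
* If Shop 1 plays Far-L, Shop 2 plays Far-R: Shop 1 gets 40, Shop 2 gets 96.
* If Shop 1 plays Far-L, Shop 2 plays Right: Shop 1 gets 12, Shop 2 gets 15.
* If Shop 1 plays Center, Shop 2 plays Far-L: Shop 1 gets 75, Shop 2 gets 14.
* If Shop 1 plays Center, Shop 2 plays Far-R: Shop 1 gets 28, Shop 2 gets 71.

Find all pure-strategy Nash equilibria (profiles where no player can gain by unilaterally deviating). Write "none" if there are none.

(Right, Center)

(Far-L, Far-L): Shop 1 can switch to Left (45 → 85). Not NE.
(Far-L, Left): Shop 2 can switch to Far-L (56 → 94). Not NE.
(Far-L, Center): Shop 1 can switch to Right (44 → 74). Not NE.
(Far-L, Right): Shop 1 can switch to Left (12 → 31). Not NE.
(Far-L, Far-R): Shop 1 can switch to Left (40 → 42). Not NE.
(Left, Far-L): Shop 2 can switch to Far-R (90 → 95). Not NE.
(Left, Left): Shop 1 can switch to Far-L (24 → 88). Not NE.
(Left, Center): Shop 1 can switch to Far-L (36 → 44). Not NE.
(Left, Right): Shop 1 can switch to Center (31 → 84). Not NE.
(Left, Far-R): Shop 1 can switch to Right (42 → 92). Not NE.
(Center, Far-L): Shop 1 can switch to Left (75 → 85). Not NE.
(Center, Left): Shop 1 can switch to Far-L (11 → 88). Not NE.
(Right, Center): Shop 1 gets 74, best alternative 44; Shop 2 gets 60, best alternative 57. No profitable deviation — NE.
(The remaining 7 profiles each have a profitable deviation by the same check.)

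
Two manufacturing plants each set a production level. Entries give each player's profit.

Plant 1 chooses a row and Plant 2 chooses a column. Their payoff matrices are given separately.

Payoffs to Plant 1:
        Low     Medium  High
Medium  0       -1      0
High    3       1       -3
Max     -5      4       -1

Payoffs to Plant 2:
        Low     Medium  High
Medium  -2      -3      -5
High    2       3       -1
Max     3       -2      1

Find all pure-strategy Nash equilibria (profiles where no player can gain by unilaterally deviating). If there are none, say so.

Plant 1 against Low: payoffs 0, 3, -5 → best response High.
Plant 1 against Medium: payoffs -1, 1, 4 → best response Max.
Plant 1 against High: payoffs 0, -3, -1 → best response Medium.
Plant 2 against Medium: payoffs -2, -3, -5 → best response Low.
Plant 2 against High: payoffs 2, 3, -1 → best response Medium.
Plant 2 against Max: payoffs 3, -2, 1 → best response Low.
No profile is a mutual best response for all players.

This game has no pure Nash equilibrium.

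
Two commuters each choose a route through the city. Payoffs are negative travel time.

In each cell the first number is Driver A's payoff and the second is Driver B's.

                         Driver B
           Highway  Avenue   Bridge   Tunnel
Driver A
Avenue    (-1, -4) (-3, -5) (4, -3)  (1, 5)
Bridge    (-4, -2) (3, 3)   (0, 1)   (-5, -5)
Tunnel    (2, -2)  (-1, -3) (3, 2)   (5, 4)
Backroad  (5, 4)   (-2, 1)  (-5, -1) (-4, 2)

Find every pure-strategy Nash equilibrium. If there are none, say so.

The pure Nash equilibria are (Bridge, Avenue), (Tunnel, Tunnel), (Backroad, Highway).

(Avenue, Highway): Driver A can switch to Tunnel (-1 → 2). Not NE.
(Avenue, Avenue): Driver A can switch to Bridge (-3 → 3). Not NE.
(Avenue, Bridge): Driver B can switch to Tunnel (-3 → 5). Not NE.
(Avenue, Tunnel): Driver A can switch to Tunnel (1 → 5). Not NE.
(Bridge, Highway): Driver A can switch to Avenue (-4 → -1). Not NE.
(Bridge, Avenue): Driver A gets 3, best alternative -1; Driver B gets 3, best alternative 1. No profitable deviation — NE.
(Bridge, Bridge): Driver A can switch to Avenue (0 → 4). Not NE.
(Bridge, Tunnel): Driver A can switch to Avenue (-5 → 1). Not NE.
(Tunnel, Highway): Driver A can switch to Backroad (2 → 5). Not NE.
(Tunnel, Avenue): Driver A can switch to Bridge (-1 → 3). Not NE.
(Tunnel, Bridge): Driver A can switch to Avenue (3 → 4). Not NE.
(Tunnel, Tunnel): Driver A gets 5, best alternative 1; Driver B gets 4, best alternative 2. No profitable deviation — NE.
(Backroad, Highway): Driver A gets 5, best alternative 2; Driver B gets 4, best alternative 2. No profitable deviation — NE.
(The remaining 3 profiles each have a profitable deviation by the same check.)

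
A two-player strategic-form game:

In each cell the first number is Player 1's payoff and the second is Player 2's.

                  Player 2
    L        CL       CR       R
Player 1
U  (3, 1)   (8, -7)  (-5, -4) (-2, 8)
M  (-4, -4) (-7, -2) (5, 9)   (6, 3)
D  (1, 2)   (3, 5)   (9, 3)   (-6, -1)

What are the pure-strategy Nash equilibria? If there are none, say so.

This game has no pure Nash equilibrium.

Player 1 against L: payoffs 3, -4, 1 → best response U.
Player 1 against CL: payoffs 8, -7, 3 → best response U.
Player 1 against CR: payoffs -5, 5, 9 → best response D.
Player 1 against R: payoffs -2, 6, -6 → best response M.
Player 2 against U: payoffs 1, -7, -4, 8 → best response R.
Player 2 against M: payoffs -4, -2, 9, 3 → best response CR.
Player 2 against D: payoffs 2, 5, 3, -1 → best response CL.
No profile is a mutual best response for all players.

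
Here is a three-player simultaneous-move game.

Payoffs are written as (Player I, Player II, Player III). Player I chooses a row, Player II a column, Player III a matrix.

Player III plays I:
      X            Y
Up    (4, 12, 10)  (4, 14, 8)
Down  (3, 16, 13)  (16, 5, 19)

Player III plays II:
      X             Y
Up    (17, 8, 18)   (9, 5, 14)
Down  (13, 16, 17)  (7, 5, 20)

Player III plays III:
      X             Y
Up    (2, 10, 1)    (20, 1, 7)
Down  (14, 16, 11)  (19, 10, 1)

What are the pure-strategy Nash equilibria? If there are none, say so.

Player I against (X, I): payoffs 4, 3 → best response Up.
Player I against (X, II): payoffs 17, 13 → best response Up.
Player I against (X, III): payoffs 2, 14 → best response Down.
Player I against (Y, I): payoffs 4, 16 → best response Down.
Player I against (Y, II): payoffs 9, 7 → best response Up.
Player I against (Y, III): payoffs 20, 19 → best response Up.
Player II against (Up, I): payoffs 12, 14 → best response Y.
Player II against (Up, II): payoffs 8, 5 → best response X.
Player II against (Up, III): payoffs 10, 1 → best response X.
Player II against (Down, I): payoffs 16, 5 → best response X.
Player II against (Down, II): payoffs 16, 5 → best response X.
Player II against (Down, III): payoffs 16, 10 → best response X.
Player III against (Up, X): payoffs 10, 18, 1 → best response II.
Player III against (Up, Y): payoffs 8, 14, 7 → best response II.
Player III against (Down, X): payoffs 13, 17, 11 → best response II.
Player III against (Down, Y): payoffs 19, 20, 1 → best response II.
Mutual best responses: (Up, X, II).

(Up, X, II)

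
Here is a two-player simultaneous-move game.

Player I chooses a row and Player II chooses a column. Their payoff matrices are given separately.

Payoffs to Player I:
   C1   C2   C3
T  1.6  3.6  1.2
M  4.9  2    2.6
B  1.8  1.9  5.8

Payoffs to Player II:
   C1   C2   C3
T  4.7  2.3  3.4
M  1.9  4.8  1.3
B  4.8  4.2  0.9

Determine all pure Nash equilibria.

This game has no pure Nash equilibrium.

For each player, find the best response to each opponent profile; mutual best responses are the pure NE.
Player I against C1: payoffs 1.6, 4.9, 1.8 → best response M.
Player I against C2: payoffs 3.6, 2, 1.9 → best response T.
Player I against C3: payoffs 1.2, 2.6, 5.8 → best response B.
Player II against T: payoffs 4.7, 2.3, 3.4 → best response C1.
Player II against M: payoffs 1.9, 4.8, 1.3 → best response C2.
Player II against B: payoffs 4.8, 4.2, 0.9 → best response C1.
No profile is a mutual best response for all players.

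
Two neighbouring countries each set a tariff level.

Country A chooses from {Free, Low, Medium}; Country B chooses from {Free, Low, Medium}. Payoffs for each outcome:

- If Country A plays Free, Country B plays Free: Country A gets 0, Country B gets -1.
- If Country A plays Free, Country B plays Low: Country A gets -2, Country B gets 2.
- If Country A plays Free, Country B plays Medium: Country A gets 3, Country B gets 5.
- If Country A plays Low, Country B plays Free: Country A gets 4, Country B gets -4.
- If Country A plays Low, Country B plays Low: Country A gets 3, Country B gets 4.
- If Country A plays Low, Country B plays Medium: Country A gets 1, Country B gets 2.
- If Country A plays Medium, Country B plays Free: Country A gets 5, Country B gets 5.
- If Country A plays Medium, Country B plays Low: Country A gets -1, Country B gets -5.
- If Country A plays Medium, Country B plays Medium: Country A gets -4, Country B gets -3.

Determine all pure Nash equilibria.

For each player, find the best response to each opponent profile; mutual best responses are the pure NE.
Country A against Free: payoffs 0, 4, 5 → best response Medium.
Country A against Low: payoffs -2, 3, -1 → best response Low.
Country A against Medium: payoffs 3, 1, -4 → best response Free.
Country B against Free: payoffs -1, 2, 5 → best response Medium.
Country B against Low: payoffs -4, 4, 2 → best response Low.
Country B against Medium: payoffs 5, -5, -3 → best response Free.
Mutual best responses: (Free, Medium); (Low, Low); (Medium, Free).

Pure-strategy Nash equilibria: (Free, Medium) and (Low, Low) and (Medium, Free)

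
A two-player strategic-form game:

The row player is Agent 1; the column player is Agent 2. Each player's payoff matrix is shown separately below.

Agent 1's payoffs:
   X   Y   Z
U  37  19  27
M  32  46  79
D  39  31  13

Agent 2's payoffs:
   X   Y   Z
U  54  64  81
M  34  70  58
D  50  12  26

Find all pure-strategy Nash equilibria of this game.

(M, Y) and (D, X)

(U, X): Agent 1 can switch to D (37 → 39). Not NE.
(U, Y): Agent 1 can switch to M (19 → 46). Not NE.
(U, Z): Agent 1 can switch to M (27 → 79). Not NE.
(M, X): Agent 1 can switch to U (32 → 37). Not NE.
(M, Y): Agent 1 gets 46, best alternative 31; Agent 2 gets 70, best alternative 58. No profitable deviation — NE.
(M, Z): Agent 2 can switch to Y (58 → 70). Not NE.
(D, X): Agent 1 gets 39, best alternative 37; Agent 2 gets 50, best alternative 26. No profitable deviation — NE.
(D, Y): Agent 1 can switch to M (31 → 46). Not NE.
(D, Z): Agent 1 can switch to U (13 → 27). Not NE.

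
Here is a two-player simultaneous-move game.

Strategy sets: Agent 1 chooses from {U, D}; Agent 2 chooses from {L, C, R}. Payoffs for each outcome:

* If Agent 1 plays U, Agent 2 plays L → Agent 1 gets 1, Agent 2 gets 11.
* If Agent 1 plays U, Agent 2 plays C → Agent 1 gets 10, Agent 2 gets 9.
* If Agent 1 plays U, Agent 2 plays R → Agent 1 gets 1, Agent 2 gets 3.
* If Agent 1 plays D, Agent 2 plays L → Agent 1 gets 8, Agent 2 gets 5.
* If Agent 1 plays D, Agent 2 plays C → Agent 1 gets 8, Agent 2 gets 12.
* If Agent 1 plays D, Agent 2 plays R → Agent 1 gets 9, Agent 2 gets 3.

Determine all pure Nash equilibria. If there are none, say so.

none

Agent 1 against L: payoffs 1, 8 → best response D.
Agent 1 against C: payoffs 10, 8 → best response U.
Agent 1 against R: payoffs 1, 9 → best response D.
Agent 2 against U: payoffs 11, 9, 3 → best response L.
Agent 2 against D: payoffs 5, 12, 3 → best response C.
No profile is a mutual best response for all players.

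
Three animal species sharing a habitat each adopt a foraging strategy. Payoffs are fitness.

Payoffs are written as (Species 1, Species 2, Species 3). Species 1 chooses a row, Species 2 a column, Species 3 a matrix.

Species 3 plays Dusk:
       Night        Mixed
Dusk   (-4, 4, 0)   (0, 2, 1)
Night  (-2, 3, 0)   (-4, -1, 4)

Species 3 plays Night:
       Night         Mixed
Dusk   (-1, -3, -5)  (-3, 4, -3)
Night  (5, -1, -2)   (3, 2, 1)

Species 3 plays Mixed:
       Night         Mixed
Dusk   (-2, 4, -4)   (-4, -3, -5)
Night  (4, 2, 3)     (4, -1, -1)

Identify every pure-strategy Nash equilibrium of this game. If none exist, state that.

Species 1 against (Night, Dusk): payoffs -4, -2 → best response Night.
Species 1 against (Night, Night): payoffs -1, 5 → best response Night.
Species 1 against (Night, Mixed): payoffs -2, 4 → best response Night.
Species 1 against (Mixed, Dusk): payoffs 0, -4 → best response Dusk.
Species 1 against (Mixed, Night): payoffs -3, 3 → best response Night.
Species 1 against (Mixed, Mixed): payoffs -4, 4 → best response Night.
Species 2 against (Dusk, Dusk): payoffs 4, 2 → best response Night.
Species 2 against (Dusk, Night): payoffs -3, 4 → best response Mixed.
Species 2 against (Dusk, Mixed): payoffs 4, -3 → best response Night.
Species 2 against (Night, Dusk): payoffs 3, -1 → best response Night.
Species 2 against (Night, Night): payoffs -1, 2 → best response Mixed.
Species 2 against (Night, Mixed): payoffs 2, -1 → best response Night.
Species 3 against (Dusk, Night): payoffs 0, -5, -4 → best response Dusk.
Species 3 against (Dusk, Mixed): payoffs 1, -3, -5 → best response Dusk.
Species 3 against (Night, Night): payoffs 0, -2, 3 → best response Mixed.
Species 3 against (Night, Mixed): payoffs 4, 1, -1 → best response Dusk.
Mutual best responses: (Night, Night, Mixed).

Pure NE: (Night, Night, Mixed)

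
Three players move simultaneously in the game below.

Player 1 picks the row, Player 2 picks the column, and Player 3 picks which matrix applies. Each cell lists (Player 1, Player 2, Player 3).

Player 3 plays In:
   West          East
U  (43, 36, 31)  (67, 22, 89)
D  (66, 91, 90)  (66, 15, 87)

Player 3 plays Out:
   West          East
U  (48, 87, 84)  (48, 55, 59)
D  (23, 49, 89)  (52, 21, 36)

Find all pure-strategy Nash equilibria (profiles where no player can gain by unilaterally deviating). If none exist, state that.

Player 1 against (West, In): payoffs 43, 66 → best response D.
Player 1 against (West, Out): payoffs 48, 23 → best response U.
Player 1 against (East, In): payoffs 67, 66 → best response U.
Player 1 against (East, Out): payoffs 48, 52 → best response D.
Player 2 against (U, In): payoffs 36, 22 → best response West.
Player 2 against (U, Out): payoffs 87, 55 → best response West.
Player 2 against (D, In): payoffs 91, 15 → best response West.
Player 2 against (D, Out): payoffs 49, 21 → best response West.
Player 3 against (U, West): payoffs 31, 84 → best response Out.
Player 3 against (U, East): payoffs 89, 59 → best response In.
Player 3 against (D, West): payoffs 90, 89 → best response In.
Player 3 against (D, East): payoffs 87, 36 → best response In.
Mutual best responses: (U, West, Out); (D, West, In).

Pure-strategy Nash equilibria: (U, West, Out); (D, West, In)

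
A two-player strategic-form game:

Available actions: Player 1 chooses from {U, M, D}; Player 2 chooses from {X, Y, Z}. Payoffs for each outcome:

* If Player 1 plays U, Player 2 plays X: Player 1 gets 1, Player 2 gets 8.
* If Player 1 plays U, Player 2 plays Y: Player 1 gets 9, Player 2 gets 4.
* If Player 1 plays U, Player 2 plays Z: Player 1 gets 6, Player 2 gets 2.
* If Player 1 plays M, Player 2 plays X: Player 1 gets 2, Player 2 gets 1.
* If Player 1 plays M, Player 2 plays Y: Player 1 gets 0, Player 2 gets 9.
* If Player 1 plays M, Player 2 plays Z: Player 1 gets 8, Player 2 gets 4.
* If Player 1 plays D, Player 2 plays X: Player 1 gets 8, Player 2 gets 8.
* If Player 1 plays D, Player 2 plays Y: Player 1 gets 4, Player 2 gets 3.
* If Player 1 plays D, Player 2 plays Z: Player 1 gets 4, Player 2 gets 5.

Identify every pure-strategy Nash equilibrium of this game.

For each strategy profile, look for a profitable unilateral deviation.
(U, X): Player 1 can switch to M (1 → 2). Not NE.
(U, Y): Player 2 can switch to X (4 → 8). Not NE.
(U, Z): Player 1 can switch to M (6 → 8). Not NE.
(M, X): Player 1 can switch to D (2 → 8). Not NE.
(M, Y): Player 1 can switch to U (0 → 9). Not NE.
(M, Z): Player 2 can switch to Y (4 → 9). Not NE.
(D, X): Player 1 gets 8, best alternative 2; Player 2 gets 8, best alternative 5. No profitable deviation — NE.
(D, Y): Player 1 can switch to U (4 → 9). Not NE.
(D, Z): Player 1 can switch to U (4 → 6). Not NE.

(D, X)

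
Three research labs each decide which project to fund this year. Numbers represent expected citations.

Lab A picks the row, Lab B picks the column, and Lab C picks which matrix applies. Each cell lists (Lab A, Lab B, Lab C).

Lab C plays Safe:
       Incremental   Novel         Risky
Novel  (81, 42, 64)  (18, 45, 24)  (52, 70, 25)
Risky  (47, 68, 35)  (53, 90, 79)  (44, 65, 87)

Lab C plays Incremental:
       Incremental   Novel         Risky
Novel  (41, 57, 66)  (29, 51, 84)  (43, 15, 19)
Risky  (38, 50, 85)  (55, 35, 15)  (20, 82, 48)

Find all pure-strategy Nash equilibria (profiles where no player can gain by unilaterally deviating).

(Novel, Incremental, Safe): Lab B can switch to Novel (42 → 45). Not NE.
(Novel, Incremental, Incremental): Lab A gets 41, best alternative 38; Lab B gets 57, best alternative 51; Lab C gets 66, best alternative 64. No profitable deviation — NE.
(Novel, Novel, Safe): Lab A can switch to Risky (18 → 53). Not NE.
(Novel, Novel, Incremental): Lab A can switch to Risky (29 → 55). Not NE.
(Novel, Risky, Safe): Lab A gets 52, best alternative 44; Lab B gets 70, best alternative 45; Lab C gets 25, best alternative 19. No profitable deviation — NE.
(Novel, Risky, Incremental): Lab B can switch to Incremental (15 → 57). Not NE.
(Risky, Incremental, Safe): Lab A can switch to Novel (47 → 81). Not NE.
(Risky, Incremental, Incremental): Lab A can switch to Novel (38 → 41). Not NE.
(Risky, Novel, Safe): Lab A gets 53, best alternative 18; Lab B gets 90, best alternative 68; Lab C gets 79, best alternative 15. No profitable deviation — NE.
(Risky, Novel, Incremental): Lab B can switch to Incremental (35 → 50). Not NE.
(Risky, Risky, Safe): Lab A can switch to Novel (44 → 52). Not NE.
(The remaining 1 profile has a profitable deviation by the same check.)

The pure Nash equilibria are (Novel, Incremental, Incremental) and (Novel, Risky, Safe) and (Risky, Novel, Safe).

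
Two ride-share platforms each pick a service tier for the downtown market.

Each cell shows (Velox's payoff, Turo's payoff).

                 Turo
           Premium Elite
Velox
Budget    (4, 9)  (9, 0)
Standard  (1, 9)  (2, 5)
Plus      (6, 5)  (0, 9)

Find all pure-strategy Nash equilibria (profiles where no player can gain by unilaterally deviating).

Velox against Premium: payoffs 4, 1, 6 → best response Plus.
Velox against Elite: payoffs 9, 2, 0 → best response Budget.
Turo against Budget: payoffs 9, 0 → best response Premium.
Turo against Standard: payoffs 9, 5 → best response Premium.
Turo against Plus: payoffs 5, 9 → best response Elite.
No profile is a mutual best response for all players.

none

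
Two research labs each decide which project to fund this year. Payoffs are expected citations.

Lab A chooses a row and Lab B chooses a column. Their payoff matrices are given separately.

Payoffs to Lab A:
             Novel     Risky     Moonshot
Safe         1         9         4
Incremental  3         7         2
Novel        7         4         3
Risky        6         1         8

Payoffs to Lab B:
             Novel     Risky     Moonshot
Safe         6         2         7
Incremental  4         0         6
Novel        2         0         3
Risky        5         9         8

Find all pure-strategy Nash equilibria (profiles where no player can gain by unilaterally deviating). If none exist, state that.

none

Lab A against Novel: payoffs 1, 3, 7, 6 → best response Novel.
Lab A against Risky: payoffs 9, 7, 4, 1 → best response Safe.
Lab A against Moonshot: payoffs 4, 2, 3, 8 → best response Risky.
Lab B against Safe: payoffs 6, 2, 7 → best response Moonshot.
Lab B against Incremental: payoffs 4, 0, 6 → best response Moonshot.
Lab B against Novel: payoffs 2, 0, 3 → best response Moonshot.
Lab B against Risky: payoffs 5, 9, 8 → best response Risky.
No profile is a mutual best response for all players.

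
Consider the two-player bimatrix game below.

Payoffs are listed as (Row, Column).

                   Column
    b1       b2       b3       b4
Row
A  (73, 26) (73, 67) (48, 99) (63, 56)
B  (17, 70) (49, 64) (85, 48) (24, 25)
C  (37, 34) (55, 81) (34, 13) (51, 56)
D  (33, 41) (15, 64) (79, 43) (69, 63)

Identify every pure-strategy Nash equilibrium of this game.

There is no pure-strategy Nash equilibrium.

For each player, find the best response to each opponent profile; mutual best responses are the pure NE.
Row against b1: payoffs 73, 17, 37, 33 → best response A.
Row against b2: payoffs 73, 49, 55, 15 → best response A.
Row against b3: payoffs 48, 85, 34, 79 → best response B.
Row against b4: payoffs 63, 24, 51, 69 → best response D.
Column against A: payoffs 26, 67, 99, 56 → best response b3.
Column against B: payoffs 70, 64, 48, 25 → best response b1.
Column against C: payoffs 34, 81, 13, 56 → best response b2.
Column against D: payoffs 41, 64, 43, 63 → best response b2.
No profile is a mutual best response for all players.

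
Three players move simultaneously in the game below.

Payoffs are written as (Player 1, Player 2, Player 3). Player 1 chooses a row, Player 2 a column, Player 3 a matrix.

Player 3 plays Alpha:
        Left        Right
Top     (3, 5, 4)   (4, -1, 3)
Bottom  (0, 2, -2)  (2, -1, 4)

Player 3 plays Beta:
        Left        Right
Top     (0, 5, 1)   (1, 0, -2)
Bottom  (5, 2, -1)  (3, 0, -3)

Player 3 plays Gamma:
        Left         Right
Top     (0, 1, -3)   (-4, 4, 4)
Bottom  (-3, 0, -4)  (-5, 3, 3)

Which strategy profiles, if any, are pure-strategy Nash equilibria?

Mark each player's best response to every combination of opponents' strategies; a profile where every player is best-responding is a pure Nash equilibrium.
Player 1 against (Left, Alpha): payoffs 3, 0 → best response Top.
Player 1 against (Left, Beta): payoffs 0, 5 → best response Bottom.
Player 1 against (Left, Gamma): payoffs 0, -3 → best response Top.
Player 1 against (Right, Alpha): payoffs 4, 2 → best response Top.
Player 1 against (Right, Beta): payoffs 1, 3 → best response Bottom.
Player 1 against (Right, Gamma): payoffs -4, -5 → best response Top.
Player 2 against (Top, Alpha): payoffs 5, -1 → best response Left.
Player 2 against (Top, Beta): payoffs 5, 0 → best response Left.
Player 2 against (Top, Gamma): payoffs 1, 4 → best response Right.
Player 2 against (Bottom, Alpha): payoffs 2, -1 → best response Left.
Player 2 against (Bottom, Beta): payoffs 2, 0 → best response Left.
Player 2 against (Bottom, Gamma): payoffs 0, 3 → best response Right.
Player 3 against (Top, Left): payoffs 4, 1, -3 → best response Alpha.
Player 3 against (Top, Right): payoffs 3, -2, 4 → best response Gamma.
Player 3 against (Bottom, Left): payoffs -2, -1, -4 → best response Beta.
Player 3 against (Bottom, Right): payoffs 4, -3, 3 → best response Alpha.
Mutual best responses: (Top, Left, Alpha); (Top, Right, Gamma); (Bottom, Left, Beta).

Pure-strategy Nash equilibria: (Top, Left, Alpha), (Top, Right, Gamma), (Bottom, Left, Beta)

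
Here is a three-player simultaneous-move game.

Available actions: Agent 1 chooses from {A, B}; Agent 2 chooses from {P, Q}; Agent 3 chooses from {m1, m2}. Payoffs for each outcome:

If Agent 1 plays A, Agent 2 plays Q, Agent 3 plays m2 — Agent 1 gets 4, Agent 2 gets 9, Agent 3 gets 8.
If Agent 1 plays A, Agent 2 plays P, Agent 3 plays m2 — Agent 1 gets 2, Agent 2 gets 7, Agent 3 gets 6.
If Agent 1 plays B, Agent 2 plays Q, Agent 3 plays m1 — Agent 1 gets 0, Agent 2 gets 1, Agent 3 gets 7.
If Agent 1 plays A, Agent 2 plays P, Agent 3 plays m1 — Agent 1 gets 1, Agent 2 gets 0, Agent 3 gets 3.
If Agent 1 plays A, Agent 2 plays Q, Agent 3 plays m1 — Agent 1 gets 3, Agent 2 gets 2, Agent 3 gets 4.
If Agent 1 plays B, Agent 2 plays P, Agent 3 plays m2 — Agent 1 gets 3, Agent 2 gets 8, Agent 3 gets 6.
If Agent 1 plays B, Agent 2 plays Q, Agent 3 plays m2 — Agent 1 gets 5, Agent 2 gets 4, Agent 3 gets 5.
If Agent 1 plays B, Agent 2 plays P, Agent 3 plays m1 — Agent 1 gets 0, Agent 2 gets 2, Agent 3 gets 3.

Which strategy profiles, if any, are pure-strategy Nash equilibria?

Pure NE: (B, P, m2)

Agent 1 against (P, m1): payoffs 1, 0 → best response A.
Agent 1 against (P, m2): payoffs 2, 3 → best response B.
Agent 1 against (Q, m1): payoffs 3, 0 → best response A.
Agent 1 against (Q, m2): payoffs 4, 5 → best response B.
Agent 2 against (A, m1): payoffs 0, 2 → best response Q.
Agent 2 against (A, m2): payoffs 7, 9 → best response Q.
Agent 2 against (B, m1): payoffs 2, 1 → best response P.
Agent 2 against (B, m2): payoffs 8, 4 → best response P.
Agent 3 against (A, P): payoffs 3, 6 → best response m2.
Agent 3 against (A, Q): payoffs 4, 8 → best response m2.
Agent 3 against (B, P): payoffs 3, 6 → best response m2.
Agent 3 against (B, Q): payoffs 7, 5 → best response m1.
Mutual best responses: (B, P, m2).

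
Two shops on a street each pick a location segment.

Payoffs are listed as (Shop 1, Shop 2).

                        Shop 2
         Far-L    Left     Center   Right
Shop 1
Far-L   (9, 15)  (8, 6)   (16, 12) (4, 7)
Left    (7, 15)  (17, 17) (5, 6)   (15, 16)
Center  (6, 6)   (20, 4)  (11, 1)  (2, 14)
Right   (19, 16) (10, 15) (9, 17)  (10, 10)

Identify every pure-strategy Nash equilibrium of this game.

(Far-L, Far-L): Shop 1 can switch to Right (9 → 19). Not NE.
(Far-L, Left): Shop 1 can switch to Left (8 → 17). Not NE.
(Far-L, Center): Shop 2 can switch to Far-L (12 → 15). Not NE.
(Far-L, Right): Shop 1 can switch to Left (4 → 15). Not NE.
(Left, Far-L): Shop 1 can switch to Far-L (7 → 9). Not NE.
(Left, Left): Shop 1 can switch to Center (17 → 20). Not NE.
(The remaining 10 profiles each have a profitable deviation by the same check.)

none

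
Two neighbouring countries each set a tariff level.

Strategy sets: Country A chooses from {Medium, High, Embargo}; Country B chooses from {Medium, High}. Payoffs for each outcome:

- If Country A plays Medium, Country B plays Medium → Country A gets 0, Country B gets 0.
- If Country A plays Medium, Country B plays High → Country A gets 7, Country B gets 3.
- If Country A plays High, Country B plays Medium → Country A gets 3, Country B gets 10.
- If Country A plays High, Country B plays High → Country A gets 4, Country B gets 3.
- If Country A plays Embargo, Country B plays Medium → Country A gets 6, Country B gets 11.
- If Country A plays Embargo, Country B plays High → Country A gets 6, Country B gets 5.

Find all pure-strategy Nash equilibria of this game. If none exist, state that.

Check each profile: it is a Nash equilibrium iff no player can strictly gain by switching unilaterally.
(Medium, Medium): Country A can switch to High (0 → 3). Not NE.
(Medium, High): Country A gets 7, best alternative 6; Country B gets 3, best alternative 0. No profitable deviation — NE.
(High, Medium): Country A can switch to Embargo (3 → 6). Not NE.
(High, High): Country A can switch to Medium (4 → 7). Not NE.
(Embargo, Medium): Country A gets 6, best alternative 3; Country B gets 11, best alternative 5. No profitable deviation — NE.
(Embargo, High): Country A can switch to Medium (6 → 7). Not NE.

(Medium, High) and (Embargo, Medium)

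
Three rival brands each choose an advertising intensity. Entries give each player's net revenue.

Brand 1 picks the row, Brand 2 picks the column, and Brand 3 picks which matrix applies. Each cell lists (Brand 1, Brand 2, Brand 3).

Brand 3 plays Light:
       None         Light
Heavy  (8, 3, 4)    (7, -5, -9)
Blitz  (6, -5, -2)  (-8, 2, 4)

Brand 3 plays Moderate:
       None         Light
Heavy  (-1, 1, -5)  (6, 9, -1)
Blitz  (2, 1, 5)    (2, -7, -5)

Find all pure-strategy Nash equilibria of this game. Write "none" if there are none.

(Heavy, None, Light) and (Heavy, Light, Moderate) and (Blitz, None, Moderate)

(Heavy, None, Light): Brand 1 gets 8, best alternative 6; Brand 2 gets 3, best alternative -5; Brand 3 gets 4, best alternative -5. No profitable deviation — NE.
(Heavy, None, Moderate): Brand 1 can switch to Blitz (-1 → 2). Not NE.
(Heavy, Light, Light): Brand 2 can switch to None (-5 → 3). Not NE.
(Heavy, Light, Moderate): Brand 1 gets 6, best alternative 2; Brand 2 gets 9, best alternative 1; Brand 3 gets -1, best alternative -9. No profitable deviation — NE.
(Blitz, None, Light): Brand 1 can switch to Heavy (6 → 8). Not NE.
(Blitz, None, Moderate): Brand 1 gets 2, best alternative -1; Brand 2 gets 1, best alternative -7; Brand 3 gets 5, best alternative -2. No profitable deviation — NE.
(Blitz, Light, Light): Brand 1 can switch to Heavy (-8 → 7). Not NE.
(Blitz, Light, Moderate): Brand 1 can switch to Heavy (2 → 6). Not NE.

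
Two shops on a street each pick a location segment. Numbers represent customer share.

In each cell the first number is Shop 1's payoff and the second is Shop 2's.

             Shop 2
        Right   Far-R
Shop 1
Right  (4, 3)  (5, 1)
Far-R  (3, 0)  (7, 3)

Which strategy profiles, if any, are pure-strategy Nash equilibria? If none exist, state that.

Shop 1 against Right: payoffs 4, 3 → best response Right.
Shop 1 against Far-R: payoffs 5, 7 → best response Far-R.
Shop 2 against Right: payoffs 3, 1 → best response Right.
Shop 2 against Far-R: payoffs 0, 3 → best response Far-R.
Mutual best responses: (Right, Right); (Far-R, Far-R).

The pure Nash equilibria are (Right, Right) and (Far-R, Far-R).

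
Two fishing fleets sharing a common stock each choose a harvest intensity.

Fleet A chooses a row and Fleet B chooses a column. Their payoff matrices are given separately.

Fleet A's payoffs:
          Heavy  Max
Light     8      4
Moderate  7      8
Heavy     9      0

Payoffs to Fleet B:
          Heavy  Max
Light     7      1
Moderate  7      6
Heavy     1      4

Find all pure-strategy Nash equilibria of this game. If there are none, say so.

There is no pure-strategy Nash equilibrium.

For each strategy profile, look for a profitable unilateral deviation.
(Light, Heavy): Fleet A can switch to Heavy (8 → 9). Not NE.
(Light, Max): Fleet A can switch to Moderate (4 → 8). Not NE.
(Moderate, Heavy): Fleet A can switch to Light (7 → 8). Not NE.
(Moderate, Max): Fleet B can switch to Heavy (6 → 7). Not NE.
(Heavy, Heavy): Fleet B can switch to Max (1 → 4). Not NE.
(Heavy, Max): Fleet A can switch to Light (0 → 4). Not NE.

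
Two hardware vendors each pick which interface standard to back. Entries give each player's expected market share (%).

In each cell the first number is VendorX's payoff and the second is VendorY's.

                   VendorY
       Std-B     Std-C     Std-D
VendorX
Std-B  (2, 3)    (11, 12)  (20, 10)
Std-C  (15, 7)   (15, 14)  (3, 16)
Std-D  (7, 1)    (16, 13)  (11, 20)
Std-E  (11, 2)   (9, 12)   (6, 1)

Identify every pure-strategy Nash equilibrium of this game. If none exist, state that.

none

(Std-B, Std-B): VendorX can switch to Std-C (2 → 15). Not NE.
(Std-B, Std-C): VendorX can switch to Std-C (11 → 15). Not NE.
(Std-B, Std-D): VendorY can switch to Std-C (10 → 12). Not NE.
(Std-C, Std-B): VendorY can switch to Std-C (7 → 14). Not NE.
(Std-C, Std-C): VendorX can switch to Std-D (15 → 16). Not NE.
(Std-C, Std-D): VendorX can switch to Std-B (3 → 20). Not NE.
(The remaining 6 profiles each have a profitable deviation by the same check.)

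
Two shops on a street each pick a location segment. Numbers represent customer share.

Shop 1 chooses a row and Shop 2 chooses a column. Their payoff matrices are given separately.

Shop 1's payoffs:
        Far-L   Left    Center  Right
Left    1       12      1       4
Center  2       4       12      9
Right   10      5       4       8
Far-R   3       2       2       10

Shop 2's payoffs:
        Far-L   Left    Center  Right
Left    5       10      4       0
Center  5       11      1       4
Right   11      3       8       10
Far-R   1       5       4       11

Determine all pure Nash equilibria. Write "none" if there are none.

(Left, Left), (Right, Far-L), (Far-R, Right)

Shop 1 against Far-L: payoffs 1, 2, 10, 3 → best response Right.
Shop 1 against Left: payoffs 12, 4, 5, 2 → best response Left.
Shop 1 against Center: payoffs 1, 12, 4, 2 → best response Center.
Shop 1 against Right: payoffs 4, 9, 8, 10 → best response Far-R.
Shop 2 against Left: payoffs 5, 10, 4, 0 → best response Left.
Shop 2 against Center: payoffs 5, 11, 1, 4 → best response Left.
Shop 2 against Right: payoffs 11, 3, 8, 10 → best response Far-L.
Shop 2 against Far-R: payoffs 1, 5, 4, 11 → best response Right.
Mutual best responses: (Left, Left); (Right, Far-L); (Far-R, Right).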